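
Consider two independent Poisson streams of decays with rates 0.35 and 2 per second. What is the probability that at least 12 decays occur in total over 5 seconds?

Independent Poisson processes superpose: combined rate λ = 0.35 + 2 = 2.35 per second.
Over the interval, μ = 2.35 × 5 = 11.75 (5 seconds).
P(N ≥ 12) = 1 − P(N ≤ 11) ≈ 0.5095.

0.5095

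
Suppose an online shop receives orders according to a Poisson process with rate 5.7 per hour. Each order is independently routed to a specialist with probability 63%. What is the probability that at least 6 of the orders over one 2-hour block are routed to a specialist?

Thinning: the orders that are routed to a specialist themselves form a Poisson process with rate 0.63 × 5.7 = 3.591 per hour.
Over the interval, μ = 3.591 × 2 = 7.182 (a 2-hour block = 2 hours).
P(N ≥ 6) = 1 − P(N ≤ 5) ≈ 0.7219.

0.7219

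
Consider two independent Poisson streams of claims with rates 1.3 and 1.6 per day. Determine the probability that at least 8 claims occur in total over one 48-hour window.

0.2290

Independent Poisson processes superpose: combined rate λ = 1.3 + 1.6 = 2.9 per day.
Over the interval, μ = 2.9 × 2 = 5.8 (a 48-hour window = 2 days).
P(N ≥ 8) = 1 − P(N ≤ 7) ≈ 0.2290.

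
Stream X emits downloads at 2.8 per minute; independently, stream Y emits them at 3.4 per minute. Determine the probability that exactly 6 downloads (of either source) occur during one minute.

Independent Poisson processes superpose: combined rate λ = 2.8 + 3.4 = 6.2 per minute.
So μ = 6.2.
P(N = 6) = e^(−6.2) · 6.2^6/6! ≈ 0.1601.

0.1601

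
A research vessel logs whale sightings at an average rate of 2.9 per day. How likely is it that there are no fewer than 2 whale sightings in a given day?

0.7854

With mean μ = 2.9 per day,
P(N ≥ 2) = 1 − P(N ≤ 1) = 1 − Σ_{j=0}^{1} e^(−μ) μ^j/j! ≈ 0.7854.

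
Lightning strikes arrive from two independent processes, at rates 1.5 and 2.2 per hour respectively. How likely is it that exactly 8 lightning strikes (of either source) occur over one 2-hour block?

0.1363

Independent Poisson processes superpose: combined rate λ = 1.5 + 2.2 = 3.7 per hour.
Over the interval, μ = 3.7 × 2 = 7.4 (a 2-hour block = 2 hours).
P(N = 8) = e^(−7.4) · 7.4^8/8! ≈ 0.1363.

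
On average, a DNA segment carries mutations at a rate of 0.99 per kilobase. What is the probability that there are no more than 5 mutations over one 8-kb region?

0.1987

Over the interval, μ = 0.99 × 8 = 7.92 (an 8-kb region = 8 kilobases).
P(N ≤ 5) = Σ_{j=0}^{5} e^(−μ) μ^j/j! ≈ 0.1987.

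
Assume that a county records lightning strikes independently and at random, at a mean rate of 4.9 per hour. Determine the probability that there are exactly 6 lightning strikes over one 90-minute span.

0.1407

Over the interval, μ = 4.9 × 1.5 = 7.35 (a 90-minute span = 1.5 hours).
P(N = 6) = e^(−μ) μ^6/6! = e^(−7.35) · 7.35^6/720 ≈ 0.1407.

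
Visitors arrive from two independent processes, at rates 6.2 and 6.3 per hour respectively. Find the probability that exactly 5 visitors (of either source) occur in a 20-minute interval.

0.1623

Independent Poisson processes superpose: combined rate λ = 6.2 + 6.3 = 12.5 per hour.
Over the interval, μ = 12.5 × 1/3 ≈ 4.16667 (a 20-minute interval = 1/3 hours).
P(N = 5) = e^(−4.16667) · 4.16667^5/5! ≈ 0.1623.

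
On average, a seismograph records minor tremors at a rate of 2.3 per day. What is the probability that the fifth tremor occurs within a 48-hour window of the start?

Over the interval, μ = 2.3 × 2 = 4.6 (a 48-hour window = 2 days).
The fifth arrival falls in the interval iff at least 5 events occur there: P(S_5 ≤ t) = P(N ≥ 5) = 1 − P(N ≤ 4) ≈ 0.4868.

0.4868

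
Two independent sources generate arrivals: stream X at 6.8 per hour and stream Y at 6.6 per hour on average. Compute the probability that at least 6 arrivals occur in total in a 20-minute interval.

Independent Poisson processes superpose: combined rate λ = 6.8 + 6.6 = 13.4 per hour.
Over the interval, μ = 13.4 × 1/3 ≈ 4.46667 (a 20-minute interval = 1/3 hours).
P(N ≥ 6) = 1 − P(N ≤ 5) ≈ 0.2914.

0.2914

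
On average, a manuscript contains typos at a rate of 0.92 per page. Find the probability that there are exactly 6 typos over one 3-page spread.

0.0389

Over the interval, μ = 0.92 × 3 = 2.76 (a 3-page spread = 3 pages).
P(N = 6) = e^(−μ) μ^6/6! = e^(−2.76) · 2.76^6/720 ≈ 0.0389.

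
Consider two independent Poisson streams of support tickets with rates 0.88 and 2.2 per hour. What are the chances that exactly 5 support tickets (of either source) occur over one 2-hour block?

0.1561

Independent Poisson processes superpose: combined rate λ = 0.88 + 2.2 = 3.08 per hour.
Over the interval, μ = 3.08 × 2 = 6.16 (a 2-hour block = 2 hours).
P(N = 5) = e^(−6.16) · 6.16^5/5! ≈ 0.1561.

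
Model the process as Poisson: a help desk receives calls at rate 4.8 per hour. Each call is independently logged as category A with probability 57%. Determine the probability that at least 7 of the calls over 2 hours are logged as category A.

Thinning: the calls that are logged as category A themselves form a Poisson process with rate 0.57 × 4.8 = 2.736 per hour.
Over the interval, μ = 2.736 × 2 = 5.472 (2 hours).
P(N ≥ 7) = 1 − P(N ≤ 6) ≈ 0.3096.

0.3096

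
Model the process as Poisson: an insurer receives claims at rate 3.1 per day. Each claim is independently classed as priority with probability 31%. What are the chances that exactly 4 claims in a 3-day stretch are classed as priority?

Thinning: the claims that are classed as priority themselves form a Poisson process with rate 0.31 × 3.1 = 0.961 per day.
Over the interval, μ = 0.961 × 3 = 2.883 (a 3-day stretch = 3 days).
P(N = 4) = e^(−2.883) · 2.883^4/4! ≈ 0.1611.

0.1611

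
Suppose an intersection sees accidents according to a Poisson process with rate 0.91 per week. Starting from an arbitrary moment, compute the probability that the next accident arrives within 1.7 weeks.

Inter-arrival times are exponential with rate λ = 0.91 per week.
P(T ≤ 1.7) = 1 − e^(−λt) = 1 − e^(−0.91 × 1.7) = 1 − e^(−1.547) ≈ 0.7871.

0.7871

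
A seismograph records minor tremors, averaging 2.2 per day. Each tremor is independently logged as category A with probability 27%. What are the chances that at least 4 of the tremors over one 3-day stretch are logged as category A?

Thinning: the tremors that are logged as category A themselves form a Poisson process with rate 0.27 × 2.2 = 0.594 per day.
Over the interval, μ = 0.594 × 3 = 1.782 (a 3-day stretch = 3 days).
P(N ≥ 4) = 1 − P(N ≤ 3) ≈ 0.1058.

0.1058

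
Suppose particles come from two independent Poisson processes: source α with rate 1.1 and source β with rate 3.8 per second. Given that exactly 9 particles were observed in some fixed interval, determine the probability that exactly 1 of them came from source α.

Given the total, each event is independently from source α with probability p = λ_α/(λ_α+λ_β) = 1.1/4.9 ≈ 0.2245.
So K ~ Binomial(9, 1.1/4.9): P(K = 1) = C(9,1) · (1.1/4.9)^1 · (3.8/4.9)^8 ≈ 0.2643.

0.2643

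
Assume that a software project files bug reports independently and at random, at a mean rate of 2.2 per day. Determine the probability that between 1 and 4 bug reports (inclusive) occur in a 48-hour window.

0.5389

Over the interval, μ = 2.2 × 2 = 4.4 (a 48-hour window = 2 days).
P(1 ≤ N ≤ 4) = Σ_{j=1}^{4} e^(−4.4) · 4.4^j/j! ≈ 0.5389.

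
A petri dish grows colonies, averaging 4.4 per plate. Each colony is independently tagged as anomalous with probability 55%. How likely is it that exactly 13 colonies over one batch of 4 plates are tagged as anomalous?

0.0658

Thinning: the colonies that are tagged as anomalous themselves form a Poisson process with rate 0.55 × 4.4 = 2.42 per plate.
Over the interval, μ = 2.42 × 4 = 9.68 (a batch of 4 plates = 4 plates).
P(N = 13) = e^(−9.68) · 9.68^13/13! ≈ 0.0658.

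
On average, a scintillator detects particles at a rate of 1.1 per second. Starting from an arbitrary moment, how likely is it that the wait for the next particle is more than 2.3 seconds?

0.0797

The wait for the next event is exponential with rate λ = 1.1 per second.
P(T > 2.3) = e^(−λt) = e^(−1.1 × 2.3) = e^(−2.53) ≈ 0.0797.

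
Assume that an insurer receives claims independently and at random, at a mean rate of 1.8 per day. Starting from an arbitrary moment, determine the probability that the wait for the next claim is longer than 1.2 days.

The wait for the next event is exponential with rate λ = 1.8 per day.
P(T > 1.2) = e^(−λt) = e^(−1.8 × 1.2) = e^(−2.16) ≈ 0.1153.

0.1153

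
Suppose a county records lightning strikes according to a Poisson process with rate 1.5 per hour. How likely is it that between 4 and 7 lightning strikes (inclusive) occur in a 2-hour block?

0.3409

Over the interval, μ = 1.5 × 2 = 3 (a 2-hour block = 2 hours).
P(4 ≤ N ≤ 7) = Σ_{j=4}^{7} e^(−3) · 3^j/j! ≈ 0.3409.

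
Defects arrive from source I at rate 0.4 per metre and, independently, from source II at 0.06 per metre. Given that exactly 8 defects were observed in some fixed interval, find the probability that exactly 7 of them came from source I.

Given the total, each event is independently from source I with probability p = λ_I/(λ_I+λ_II) = 0.4/0.46 ≈ 0.8696.
So K ~ Binomial(8, 0.4/0.46): P(K = 7) = C(8,7) · (0.4/0.46)^7 · (0.06/0.46)^1 ≈ 0.3923.

0.3923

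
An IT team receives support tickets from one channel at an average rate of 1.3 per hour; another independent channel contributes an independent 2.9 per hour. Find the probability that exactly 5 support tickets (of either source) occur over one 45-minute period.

Independent Poisson processes superpose: combined rate λ = 1.3 + 2.9 = 4.2 per hour.
Over the interval, μ = 4.2 × 0.75 = 3.15 (a 45-minute period = 0.75 hours).
P(N = 5) = e^(−3.15) · 3.15^5/5! ≈ 0.1108.

0.1108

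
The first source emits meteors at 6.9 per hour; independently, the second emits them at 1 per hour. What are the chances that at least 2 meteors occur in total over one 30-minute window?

0.9047

Independent Poisson processes superpose: combined rate λ = 6.9 + 1 = 7.9 per hour.
Over the interval, μ = 7.9 × 0.5 = 3.95 (a 30-minute window = 0.5 hours).
P(N ≥ 2) = 1 − P(N ≤ 1) ≈ 0.9047.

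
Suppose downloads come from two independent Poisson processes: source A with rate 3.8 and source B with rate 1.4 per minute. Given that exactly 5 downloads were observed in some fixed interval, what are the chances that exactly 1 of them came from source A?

0.0192

Given the total, each event is independently from source A with probability p = λ_A/(λ_A+λ_B) = 3.8/5.2 ≈ 0.7308.
So K ~ Binomial(5, 3.8/5.2): P(K = 1) = C(5,1) · (3.8/5.2)^1 · (1.4/5.2)^4 ≈ 0.0192.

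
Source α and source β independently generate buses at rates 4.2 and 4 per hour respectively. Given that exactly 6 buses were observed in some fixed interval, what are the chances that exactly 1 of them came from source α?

Given the total, each event is independently from source α with probability p = λ_α/(λ_α+λ_β) = 4.2/8.2 ≈ 0.5122.
So K ~ Binomial(6, 4.2/8.2): P(K = 1) = C(6,1) · (4.2/8.2)^1 · (4/8.2)^5 ≈ 0.0849.

0.0849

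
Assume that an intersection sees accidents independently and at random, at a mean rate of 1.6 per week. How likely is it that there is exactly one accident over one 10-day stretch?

Over the interval, μ = 1.6 × 10/7 ≈ 2.28571 (a 10-day stretch = 10/7 weeks).
P(N = 1) = e^(−μ) μ^1/1! = e^(−2.28571) · 2.28571^1/1 ≈ 0.2325.

0.2325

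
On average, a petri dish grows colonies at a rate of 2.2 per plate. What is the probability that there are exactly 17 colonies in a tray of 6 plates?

0.0583

Over the interval, μ = 2.2 × 6 = 13.2 (a tray of 6 plates = 6 plates).
P(N = 17) = e^(−μ) μ^17/17! = e^(−13.2) · 13.2^17/355687428096000 ≈ 0.0583.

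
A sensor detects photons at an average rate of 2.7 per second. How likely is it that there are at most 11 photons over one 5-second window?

Over the interval, μ = 2.7 × 5 = 13.5 (a 5-second window = 5 seconds).
P(N ≤ 11) = Σ_{j=0}^{11} e^(−μ) μ^j/j! ≈ 0.3045.

0.3045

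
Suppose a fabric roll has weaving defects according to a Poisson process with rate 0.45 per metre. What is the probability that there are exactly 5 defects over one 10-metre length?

0.1708

Over the interval, μ = 0.45 × 10 = 4.5 (a 10-metre length = 10 metres).
P(N = 5) = e^(−μ) μ^5/5! = e^(−4.5) · 4.5^5/120 ≈ 0.1708.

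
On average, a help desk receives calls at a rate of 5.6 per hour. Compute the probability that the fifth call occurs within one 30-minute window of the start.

Over the interval, μ = 5.6 × 0.5 = 2.8 (a 30-minute window = 0.5 hours).
The fifth arrival falls in the interval iff at least 5 events occur there: P(S_5 ≤ t) = P(N ≥ 5) = 1 − P(N ≤ 4) ≈ 0.1523.

0.1523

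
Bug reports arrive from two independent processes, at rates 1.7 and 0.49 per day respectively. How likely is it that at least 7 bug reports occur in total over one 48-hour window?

Independent Poisson processes superpose: combined rate λ = 1.7 + 0.49 = 2.19 per day.
Over the interval, μ = 2.19 × 2 = 4.38 (a 48-hour window = 2 days).
P(N ≥ 7) = 1 − P(N ≤ 6) ≈ 0.1539.

0.1539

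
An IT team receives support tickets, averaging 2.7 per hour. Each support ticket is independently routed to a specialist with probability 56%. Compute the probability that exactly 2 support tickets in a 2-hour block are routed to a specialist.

Thinning: the support tickets that are routed to a specialist themselves form a Poisson process with rate 0.56 × 2.7 = 1.512 per hour.
Over the interval, μ = 1.512 × 2 = 3.024 (a 2-hour block = 2 hours).
P(N = 2) = e^(−3.024) · 3.024^2/2! ≈ 0.2222.

0.2222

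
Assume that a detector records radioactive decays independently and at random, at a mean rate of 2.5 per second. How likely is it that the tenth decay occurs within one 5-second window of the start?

0.7986

Over the interval, μ = 2.5 × 5 = 12.5 (a 5-second window = 5 seconds).
The tenth arrival falls in the interval iff at least 10 events occur there: P(S_10 ≤ t) = P(N ≥ 10) = 1 − P(N ≤ 9) ≈ 0.7986.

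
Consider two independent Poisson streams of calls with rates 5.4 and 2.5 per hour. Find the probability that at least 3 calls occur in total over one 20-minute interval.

Independent Poisson processes superpose: combined rate λ = 5.4 + 2.5 = 7.9 per hour.
Over the interval, μ = 7.9 × 1/3 ≈ 2.63333 (a 20-minute interval = 1/3 hours).
P(N ≥ 3) = 1 − P(N ≤ 2) ≈ 0.4899.

0.4899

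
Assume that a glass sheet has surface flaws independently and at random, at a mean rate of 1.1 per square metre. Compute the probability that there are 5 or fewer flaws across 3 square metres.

Over the interval, μ = 1.1 × 3 = 3.3 (3 square metres).
P(N ≤ 5) = Σ_{j=0}^{5} e^(−μ) μ^j/j! ≈ 0.8829.

0.8829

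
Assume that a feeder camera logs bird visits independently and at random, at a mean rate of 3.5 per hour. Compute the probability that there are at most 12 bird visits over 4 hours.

0.3585

Over the interval, μ = 3.5 × 4 = 14 (4 hours).
P(N ≤ 12) = Σ_{j=0}^{12} e^(−μ) μ^j/j! ≈ 0.3585.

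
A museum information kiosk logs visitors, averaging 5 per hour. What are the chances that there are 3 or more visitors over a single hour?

0.8753

With mean μ = 5 per hour,
P(N ≥ 3) = 1 − P(N ≤ 2) = 1 − Σ_{j=0}^{2} e^(−μ) μ^j/j! ≈ 0.8753.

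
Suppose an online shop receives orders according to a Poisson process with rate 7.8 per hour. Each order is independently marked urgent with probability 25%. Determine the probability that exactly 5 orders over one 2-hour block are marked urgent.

0.1522

Thinning: the orders that are marked urgent themselves form a Poisson process with rate 0.25 × 7.8 = 1.95 per hour.
Over the interval, μ = 1.95 × 2 = 3.9 (a 2-hour block = 2 hours).
P(N = 5) = e^(−3.9) · 3.9^5/5! ≈ 0.1522.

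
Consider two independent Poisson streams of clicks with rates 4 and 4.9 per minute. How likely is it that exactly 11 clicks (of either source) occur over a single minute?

0.0948

Independent Poisson processes superpose: combined rate λ = 4 + 4.9 = 8.9 per minute.
So μ = 8.9.
P(N = 11) = e^(−8.9) · 8.9^11/11! ≈ 0.0948.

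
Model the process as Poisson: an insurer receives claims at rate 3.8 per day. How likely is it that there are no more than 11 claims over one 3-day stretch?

Over the interval, μ = 3.8 × 3 = 11.4 (a 3-day stretch = 3 days).
P(N ≤ 11) = Σ_{j=0}^{11} e^(−μ) μ^j/j! ≈ 0.5316.

0.5316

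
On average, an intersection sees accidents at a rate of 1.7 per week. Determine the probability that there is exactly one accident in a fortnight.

0.1135

Over the interval, μ = 1.7 × 2 = 3.4 (a fortnight = 2 weeks).
P(N = 1) = e^(−μ) μ^1/1! = e^(−3.4) · 3.4^1/1 ≈ 0.1135.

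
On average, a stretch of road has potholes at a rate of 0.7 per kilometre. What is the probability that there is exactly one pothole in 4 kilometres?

Over the interval, μ = 0.7 × 4 = 2.8 (4 kilometres).
P(N = 1) = e^(−μ) μ^1/1! = e^(−2.8) · 2.8^1/1 ≈ 0.1703.

0.1703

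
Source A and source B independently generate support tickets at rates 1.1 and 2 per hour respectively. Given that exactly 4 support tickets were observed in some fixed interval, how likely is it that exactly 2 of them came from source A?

0.3144

Given the total, each event is independently from source A with probability p = λ_A/(λ_A+λ_B) = 1.1/3.1 ≈ 0.3548.
So K ~ Binomial(4, 1.1/3.1): P(K = 2) = C(4,2) · (1.1/3.1)^2 · (2/3.1)^2 ≈ 0.3144.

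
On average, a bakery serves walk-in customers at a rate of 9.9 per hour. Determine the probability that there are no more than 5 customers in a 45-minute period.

0.2497

Over the interval, μ = 9.9 × 0.75 = 7.425 (a 45-minute period = 0.75 hours).
P(N ≤ 5) = Σ_{j=0}^{5} e^(−μ) μ^j/j! ≈ 0.2497.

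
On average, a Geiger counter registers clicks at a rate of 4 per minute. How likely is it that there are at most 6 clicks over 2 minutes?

0.3134

Over the interval, μ = 4 × 2 = 8 (2 minutes).
P(N ≤ 6) = Σ_{j=0}^{6} e^(−μ) μ^j/j! ≈ 0.3134.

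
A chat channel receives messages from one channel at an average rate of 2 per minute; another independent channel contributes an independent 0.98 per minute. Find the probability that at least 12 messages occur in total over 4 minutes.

0.5292

Independent Poisson processes superpose: combined rate λ = 2 + 0.98 = 2.98 per minute.
Over the interval, μ = 2.98 × 4 = 11.92 (4 minutes).
P(N ≥ 12) = 1 − P(N ≤ 11) ≈ 0.5292.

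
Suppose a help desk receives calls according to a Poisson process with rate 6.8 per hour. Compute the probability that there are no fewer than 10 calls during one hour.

With mean μ = 6.8 per hour,
P(N ≥ 10) = 1 − P(N ≤ 9) = 1 − Σ_{j=0}^{9} e^(−μ) μ^j/j! ≈ 0.1498.

0.1498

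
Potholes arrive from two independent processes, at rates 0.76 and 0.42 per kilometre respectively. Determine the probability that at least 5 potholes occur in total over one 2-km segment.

0.0909

Independent Poisson processes superpose: combined rate λ = 0.76 + 0.42 = 1.18 per kilometre.
Over the interval, μ = 1.18 × 2 = 2.36 (a 2-km segment = 2 kilometres).
P(N ≥ 5) = 1 − P(N ≤ 4) ≈ 0.0909.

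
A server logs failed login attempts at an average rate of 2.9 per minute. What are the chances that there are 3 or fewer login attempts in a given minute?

With mean μ = 2.9 per minute,
P(N ≤ 3) = Σ_{j=0}^{3} e^(−μ) μ^j/j! ≈ 0.6696.

0.6696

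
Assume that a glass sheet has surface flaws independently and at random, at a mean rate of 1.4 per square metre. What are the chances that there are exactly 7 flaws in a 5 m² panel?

Over the interval, μ = 1.4 × 5 = 7 (a 5 m² panel = 5 square metres).
P(N = 7) = e^(−μ) μ^7/7! = e^(−7) · 7^7/5040 ≈ 0.1490.

0.1490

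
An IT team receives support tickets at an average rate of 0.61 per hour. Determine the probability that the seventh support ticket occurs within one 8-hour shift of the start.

0.2205

Over the interval, μ = 0.61 × 8 = 4.88 (an 8-hour shift = 8 hours).
The seventh arrival falls in the interval iff at least 7 events occur there: P(S_7 ≤ t) = P(N ≥ 7) = 1 − P(N ≤ 6) ≈ 0.2205.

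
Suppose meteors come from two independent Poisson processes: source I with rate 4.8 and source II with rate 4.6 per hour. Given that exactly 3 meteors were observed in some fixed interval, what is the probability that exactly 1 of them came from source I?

Given the total, each event is independently from source I with probability p = λ_I/(λ_I+λ_II) = 4.8/9.4 ≈ 0.5106.
So K ~ Binomial(3, 4.8/9.4): P(K = 1) = C(3,1) · (4.8/9.4)^1 · (4.6/9.4)^2 ≈ 0.3669.

0.3669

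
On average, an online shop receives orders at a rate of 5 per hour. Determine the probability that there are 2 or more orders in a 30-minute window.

Over the interval, μ = 5 × 0.5 = 2.5 (a 30-minute window = 0.5 hours).
P(N ≥ 2) = 1 − P(N ≤ 1) = 1 − Σ_{j=0}^{1} e^(−μ) μ^j/j! ≈ 0.7127.

0.7127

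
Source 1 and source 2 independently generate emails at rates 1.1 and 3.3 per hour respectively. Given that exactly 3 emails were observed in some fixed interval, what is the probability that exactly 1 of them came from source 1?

0.4219

Given the total, each event is independently from source 1 with probability p = λ_1/(λ_1+λ_2) = 1.1/4.4 = 0.2500.
So K ~ Binomial(3, 1.1/4.4): P(K = 1) = C(3,1) · (1.1/4.4)^1 · (3.3/4.4)^2 ≈ 0.4219.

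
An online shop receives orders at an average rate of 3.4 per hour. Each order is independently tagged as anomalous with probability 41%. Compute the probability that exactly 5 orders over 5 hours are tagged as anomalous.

0.1288

Thinning: the orders that are tagged as anomalous themselves form a Poisson process with rate 0.41 × 3.4 = 1.394 per hour.
Over the interval, μ = 1.394 × 5 = 6.97 (5 hours).
P(N = 5) = e^(−6.97) · 6.97^5/5! ≈ 0.1288.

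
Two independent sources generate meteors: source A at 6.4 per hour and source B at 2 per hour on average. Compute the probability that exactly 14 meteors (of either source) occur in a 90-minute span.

Independent Poisson processes superpose: combined rate λ = 6.4 + 2 = 8.4 per hour.
Over the interval, μ = 8.4 × 1.5 = 12.6 (a 90-minute span = 1.5 hours).
P(N = 14) = e^(−12.6) · 12.6^14/14! ≈ 0.0983.

0.0983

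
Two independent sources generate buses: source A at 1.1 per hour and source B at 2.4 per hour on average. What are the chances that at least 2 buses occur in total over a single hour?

0.8641

Independent Poisson processes superpose: combined rate λ = 1.1 + 2.4 = 3.5 per hour.
So μ = 3.5.
P(N ≥ 2) = 1 − P(N ≤ 1) ≈ 0.8641.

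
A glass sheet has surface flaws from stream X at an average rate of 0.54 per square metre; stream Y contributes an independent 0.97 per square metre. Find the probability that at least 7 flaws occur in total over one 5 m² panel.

Independent Poisson processes superpose: combined rate λ = 0.54 + 0.97 = 1.51 per square metre.
Over the interval, μ = 1.51 × 5 = 7.55 (a 5 m² panel = 5 square metres).
P(N ≥ 7) = 1 − P(N ≤ 6) ≈ 0.6286.

0.6286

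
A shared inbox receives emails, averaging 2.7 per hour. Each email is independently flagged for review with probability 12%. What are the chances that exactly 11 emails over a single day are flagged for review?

Thinning: the emails that are flagged for review themselves form a Poisson process with rate 0.12 × 2.7 = 0.324 per hour.
Over the interval, μ = 0.324 × 24 = 7.776 (a day = 24 hours).
P(N = 11) = e^(−7.776) · 7.776^11/11! ≈ 0.0661.

0.0661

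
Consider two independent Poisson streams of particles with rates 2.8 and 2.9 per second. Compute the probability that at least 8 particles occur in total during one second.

0.2159

Independent Poisson processes superpose: combined rate λ = 2.8 + 2.9 = 5.7 per second.
So μ = 5.7.
P(N ≥ 8) = 1 − P(N ≤ 7) ≈ 0.2159.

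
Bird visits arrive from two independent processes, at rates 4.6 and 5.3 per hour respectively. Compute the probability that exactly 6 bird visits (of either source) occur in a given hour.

Independent Poisson processes superpose: combined rate λ = 4.6 + 5.3 = 9.9 per hour.
So μ = 9.9.
P(N = 6) = e^(−9.9) · 9.9^6/6! ≈ 0.0656.

0.0656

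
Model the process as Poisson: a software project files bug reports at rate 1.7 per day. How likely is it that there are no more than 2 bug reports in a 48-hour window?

Over the interval, μ = 1.7 × 2 = 3.4 (a 48-hour window = 2 days).
P(N ≤ 2) = Σ_{j=0}^{2} e^(−μ) μ^j/j! ≈ 0.3397.

0.3397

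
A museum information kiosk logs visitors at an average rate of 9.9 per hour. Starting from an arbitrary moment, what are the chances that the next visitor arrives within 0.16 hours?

Inter-arrival times are exponential with rate λ = 9.9 per hour.
P(T ≤ 0.16) = 1 − e^(−λt) = 1 − e^(−9.9 × 0.16) = 1 − e^(−1.584) ≈ 0.7948.

0.7948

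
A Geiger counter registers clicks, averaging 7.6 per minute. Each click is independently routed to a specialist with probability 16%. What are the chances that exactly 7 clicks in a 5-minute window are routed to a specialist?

Thinning: the clicks that are routed to a specialist themselves form a Poisson process with rate 0.16 × 7.6 = 1.216 per minute.
Over the interval, μ = 1.216 × 5 = 6.08 (a 5-minute window = 5 minutes).
P(N = 7) = e^(−6.08) · 6.08^7/7! ≈ 0.1394.

0.1394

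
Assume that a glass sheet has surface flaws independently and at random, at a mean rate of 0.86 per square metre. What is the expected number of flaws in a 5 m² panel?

4.3

E[N] = λt = 0.86 × 5 = 4.3 (a 5 m² panel = 5 square metres).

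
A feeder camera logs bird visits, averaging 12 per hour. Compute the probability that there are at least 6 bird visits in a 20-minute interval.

0.2149

Over the interval, μ = 12 × 1/3 = 4 (a 20-minute interval = 1/3 hours).
P(N ≥ 6) = 1 − P(N ≤ 5) = 1 − Σ_{j=0}^{5} e^(−μ) μ^j/j! ≈ 0.2149.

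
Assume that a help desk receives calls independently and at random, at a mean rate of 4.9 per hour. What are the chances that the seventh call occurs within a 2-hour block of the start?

Over the interval, μ = 4.9 × 2 = 9.8 (a 2-hour block = 2 hours).
The seventh arrival falls in the interval iff at least 7 events occur there: P(S_7 ≤ t) = P(N ≥ 7) = 1 − P(N ≤ 6) ≈ 0.8567.

0.8567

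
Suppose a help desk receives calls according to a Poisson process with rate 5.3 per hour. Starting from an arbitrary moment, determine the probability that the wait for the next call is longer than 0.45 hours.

The wait for the next event is exponential with rate λ = 5.3 per hour.
P(T > 0.45) = e^(−λt) = e^(−5.3 × 0.45) = e^(−2.385) ≈ 0.0921.

0.0921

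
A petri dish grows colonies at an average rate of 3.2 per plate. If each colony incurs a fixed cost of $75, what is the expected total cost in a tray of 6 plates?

E[N] = 3.2 × 6 = 19.2 (a tray of 6 plates = 6 plates); E[cost] = 19.2 × $75 = $1440.

$1440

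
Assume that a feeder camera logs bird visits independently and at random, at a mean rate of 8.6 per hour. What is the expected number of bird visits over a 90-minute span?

E[N] = λt = 8.6 × 1.5 = 12.9 (a 90-minute span = 1.5 hours).

12.9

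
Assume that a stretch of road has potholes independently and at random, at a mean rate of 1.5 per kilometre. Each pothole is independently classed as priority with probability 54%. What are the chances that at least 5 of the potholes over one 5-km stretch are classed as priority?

Thinning: the potholes that are classed as priority themselves form a Poisson process with rate 0.54 × 1.5 = 0.81 per kilometre.
Over the interval, μ = 0.81 × 5 = 4.05 (a 5-km stretch = 5 kilometres).
P(N ≥ 5) = 1 − P(N ≤ 4) ≈ 0.3809.

0.3809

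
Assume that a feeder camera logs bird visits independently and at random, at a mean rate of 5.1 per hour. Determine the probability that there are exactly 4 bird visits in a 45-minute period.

0.1946

Over the interval, μ = 5.1 × 0.75 = 3.825 (a 45-minute period = 0.75 hours).
P(N = 4) = e^(−μ) μ^4/4! = e^(−3.825) · 3.825^4/24 ≈ 0.1946.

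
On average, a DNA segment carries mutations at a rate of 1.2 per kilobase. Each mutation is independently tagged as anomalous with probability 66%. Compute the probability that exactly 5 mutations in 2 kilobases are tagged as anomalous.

0.0170

Thinning: the mutations that are tagged as anomalous themselves form a Poisson process with rate 0.66 × 1.2 = 0.792 per kilobase.
Over the interval, μ = 0.792 × 2 = 1.584 (2 kilobases).
P(N = 5) = e^(−1.584) · 1.584^5/5! ≈ 0.0170.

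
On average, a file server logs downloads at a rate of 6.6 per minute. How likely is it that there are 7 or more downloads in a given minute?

0.4892

With mean μ = 6.6 per minute,
P(N ≥ 7) = 1 − P(N ≤ 6) = 1 − Σ_{j=0}^{6} e^(−μ) μ^j/j! ≈ 0.4892.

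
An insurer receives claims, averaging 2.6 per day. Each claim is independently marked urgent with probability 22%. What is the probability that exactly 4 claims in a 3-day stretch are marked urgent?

0.0650

Thinning: the claims that are marked urgent themselves form a Poisson process with rate 0.22 × 2.6 = 0.572 per day.
Over the interval, μ = 0.572 × 3 = 1.716 (a 3-day stretch = 3 days).
P(N = 4) = e^(−1.716) · 1.716^4/4! ≈ 0.0650.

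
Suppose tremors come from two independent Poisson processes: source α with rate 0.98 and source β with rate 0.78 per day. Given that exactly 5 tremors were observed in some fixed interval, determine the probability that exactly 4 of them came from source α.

0.2130

Given the total, each event is independently from source α with probability p = λ_α/(λ_α+λ_β) = 0.98/1.76 ≈ 0.5568.
So K ~ Binomial(5, 0.98/1.76): P(K = 4) = C(5,4) · (0.98/1.76)^4 · (0.78/1.76)^1 ≈ 0.2130.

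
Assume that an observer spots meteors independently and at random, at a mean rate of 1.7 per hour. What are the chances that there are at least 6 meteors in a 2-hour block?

Over the interval, μ = 1.7 × 2 = 3.4 (a 2-hour block = 2 hours).
P(N ≥ 6) = 1 − P(N ≤ 5) = 1 − Σ_{j=0}^{5} e^(−μ) μ^j/j! ≈ 0.1295.

0.1295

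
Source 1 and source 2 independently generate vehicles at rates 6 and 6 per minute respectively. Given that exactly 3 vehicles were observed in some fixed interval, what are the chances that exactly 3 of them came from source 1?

Given the total, each event is independently from source 1 with probability p = λ_1/(λ_1+λ_2) = 6/12 = 0.5000.
So K ~ Binomial(3, 6/12): P(K = 3) = C(3,3) · (6/12)^3 · (6/12)^0 ≈ 0.1250.

0.1250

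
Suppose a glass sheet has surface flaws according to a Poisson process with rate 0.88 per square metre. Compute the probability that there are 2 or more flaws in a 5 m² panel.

Over the interval, μ = 0.88 × 5 = 4.4 (a 5 m² panel = 5 square metres).
P(N ≥ 2) = 1 − P(N ≤ 1) = 1 − Σ_{j=0}^{1} e^(−μ) μ^j/j! ≈ 0.9337.

0.9337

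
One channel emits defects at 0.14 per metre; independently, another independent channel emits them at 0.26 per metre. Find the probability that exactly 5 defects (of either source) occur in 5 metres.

0.0361

Independent Poisson processes superpose: combined rate λ = 0.14 + 0.26 = 0.4 per metre.
Over the interval, μ = 0.4 × 5 = 2 (5 metres).
P(N = 5) = e^(−2) · 2^5/5! ≈ 0.0361.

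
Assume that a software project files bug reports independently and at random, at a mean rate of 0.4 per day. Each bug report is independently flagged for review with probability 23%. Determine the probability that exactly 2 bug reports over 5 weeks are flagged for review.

0.2071

Thinning: the bug reports that are flagged for review themselves form a Poisson process with rate 0.23 × 0.4 = 0.092 per day.
Over the interval, μ = 0.092 × 35 = 3.22 (5 weeks = 35 days).
P(N = 2) = e^(−3.22) · 3.22^2/2! ≈ 0.2071.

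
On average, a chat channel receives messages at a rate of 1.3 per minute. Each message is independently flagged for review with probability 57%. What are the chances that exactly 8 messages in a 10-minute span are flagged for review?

Thinning: the messages that are flagged for review themselves form a Poisson process with rate 0.57 × 1.3 = 0.741 per minute.
Over the interval, μ = 0.741 × 10 = 7.41 (a 10-minute span = 10 minutes).
P(N = 8) = e^(−7.41) · 7.41^8/8! ≈ 0.1364.

0.1364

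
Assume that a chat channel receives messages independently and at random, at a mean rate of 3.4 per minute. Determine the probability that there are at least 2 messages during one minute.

0.8532

With mean μ = 3.4 per minute,
P(N ≥ 2) = 1 − P(N ≤ 1) = 1 − Σ_{j=0}^{1} e^(−μ) μ^j/j! ≈ 0.8532.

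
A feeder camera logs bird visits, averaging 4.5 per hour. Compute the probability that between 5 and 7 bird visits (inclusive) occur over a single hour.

0.3813

With mean μ = 4.5 per hour,
P(5 ≤ N ≤ 7) = Σ_{j=5}^{7} e^(−4.5) · 4.5^j/j! ≈ 0.3813.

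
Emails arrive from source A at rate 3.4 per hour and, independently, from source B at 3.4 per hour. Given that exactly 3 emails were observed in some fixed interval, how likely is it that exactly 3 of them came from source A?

Given the total, each event is independently from source A with probability p = λ_A/(λ_A+λ_B) = 3.4/6.8 = 0.5000.
So K ~ Binomial(3, 3.4/6.8): P(K = 3) = C(3,3) · (3.4/6.8)^3 · (3.4/6.8)^0 ≈ 0.1250.

0.1250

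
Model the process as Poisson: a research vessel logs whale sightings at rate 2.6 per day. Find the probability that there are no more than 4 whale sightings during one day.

With mean μ = 2.6 per day,
P(N ≤ 4) = Σ_{j=0}^{4} e^(−μ) μ^j/j! ≈ 0.8774.

0.8774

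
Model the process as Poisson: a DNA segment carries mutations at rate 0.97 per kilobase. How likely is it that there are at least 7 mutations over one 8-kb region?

0.6564

Over the interval, μ = 0.97 × 8 = 7.76 (an 8-kb region = 8 kilobases).
P(N ≥ 7) = 1 − P(N ≤ 6) = 1 − Σ_{j=0}^{6} e^(−μ) μ^j/j! ≈ 0.6564.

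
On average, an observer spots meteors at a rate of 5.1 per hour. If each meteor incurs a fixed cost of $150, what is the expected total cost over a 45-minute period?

$573.75

E[N] = 5.1 × 0.75 = 3.825 (a 45-minute period = 0.75 hours); E[cost] = 3.825 × $150 = $573.75.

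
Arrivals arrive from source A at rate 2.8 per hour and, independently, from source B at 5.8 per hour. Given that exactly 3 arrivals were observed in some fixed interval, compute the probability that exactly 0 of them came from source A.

Given the total, each event is independently from source A with probability p = λ_A/(λ_A+λ_B) = 2.8/8.6 ≈ 0.3256.
So K ~ Binomial(3, 2.8/8.6): P(K = 0) = C(3,0) · (2.8/8.6)^0 · (5.8/8.6)^3 ≈ 0.3068.

0.3068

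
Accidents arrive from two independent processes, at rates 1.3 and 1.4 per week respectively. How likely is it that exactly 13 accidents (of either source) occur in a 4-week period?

0.0891

Independent Poisson processes superpose: combined rate λ = 1.3 + 1.4 = 2.7 per week.
Over the interval, μ = 2.7 × 4 = 10.8 (a 4-week period = 4 weeks).
P(N = 13) = e^(−10.8) · 10.8^13/13! ≈ 0.0891.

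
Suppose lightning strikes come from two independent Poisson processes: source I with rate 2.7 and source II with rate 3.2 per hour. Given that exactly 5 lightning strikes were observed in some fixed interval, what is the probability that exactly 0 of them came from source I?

Given the total, each event is independently from source I with probability p = λ_I/(λ_I+λ_II) = 2.7/5.9 ≈ 0.4576.
So K ~ Binomial(5, 2.7/5.9): P(K = 0) = C(5,0) · (2.7/5.9)^0 · (3.2/5.9)^5 ≈ 0.0469.

0.0469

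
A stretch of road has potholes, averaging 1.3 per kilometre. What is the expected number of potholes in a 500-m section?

E[N] = λt = 1.3 × 0.5 = 0.65 (a 500-m section = 0.5 kilometres).

0.65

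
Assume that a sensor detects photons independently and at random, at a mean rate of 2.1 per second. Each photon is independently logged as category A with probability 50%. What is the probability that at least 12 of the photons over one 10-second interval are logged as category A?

Thinning: the photons that are logged as category A themselves form a Poisson process with rate 0.5 × 2.1 = 1.05 per second.
Over the interval, μ = 1.05 × 10 = 10.5 (a 10-second interval = 10 seconds).
P(N ≥ 12) = 1 − P(N ≤ 11) ≈ 0.3613.

0.3613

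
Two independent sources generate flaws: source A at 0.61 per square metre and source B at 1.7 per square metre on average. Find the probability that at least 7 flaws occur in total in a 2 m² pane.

0.1846

Independent Poisson processes superpose: combined rate λ = 0.61 + 1.7 = 2.31 per square metre.
Over the interval, μ = 2.31 × 2 = 4.62 (a 2 m² pane = 2 square metres).
P(N ≥ 7) = 1 − P(N ≤ 6) ≈ 0.1846.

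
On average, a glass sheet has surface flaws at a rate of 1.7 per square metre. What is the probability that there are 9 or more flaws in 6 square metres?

Over the interval, μ = 1.7 × 6 = 10.2 (6 square metres).
P(N ≥ 9) = 1 − P(N ≤ 8) = 1 − Σ_{j=0}^{8} e^(−μ) μ^j/j! ≈ 0.6892.

0.6892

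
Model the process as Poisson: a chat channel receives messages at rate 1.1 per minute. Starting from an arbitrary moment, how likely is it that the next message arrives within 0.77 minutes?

0.5713

Inter-arrival times are exponential with rate λ = 1.1 per minute.
P(T ≤ 0.77) = 1 − e^(−λt) = 1 − e^(−1.1 × 0.77) = 1 − e^(−0.847) ≈ 0.5713.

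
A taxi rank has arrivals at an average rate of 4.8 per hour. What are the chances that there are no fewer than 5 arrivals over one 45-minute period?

Over the interval, μ = 4.8 × 0.75 = 3.6 (a 45-minute period = 0.75 hours).
P(N ≥ 5) = 1 − P(N ≤ 4) = 1 − Σ_{j=0}^{4} e^(−μ) μ^j/j! ≈ 0.2936.

0.2936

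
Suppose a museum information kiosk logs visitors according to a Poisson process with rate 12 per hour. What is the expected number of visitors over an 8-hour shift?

96

E[N] = λt = 12 × 8 = 96 (an 8-hour shift = 8 hours).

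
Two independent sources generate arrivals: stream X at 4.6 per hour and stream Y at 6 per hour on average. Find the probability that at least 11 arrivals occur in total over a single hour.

Independent Poisson processes superpose: combined rate λ = 4.6 + 6 = 10.6 per hour.
So μ = 10.6.
P(N ≥ 11) = 1 − P(N ≤ 10) ≈ 0.4916.

0.4916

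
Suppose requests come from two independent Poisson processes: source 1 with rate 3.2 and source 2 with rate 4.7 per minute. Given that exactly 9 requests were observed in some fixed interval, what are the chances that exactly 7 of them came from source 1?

Given the total, each event is independently from source 1 with probability p = λ_1/(λ_1+λ_2) = 3.2/7.9 ≈ 0.4051.
So K ~ Binomial(9, 3.2/7.9): P(K = 7) = C(9,7) · (3.2/7.9)^7 · (4.7/7.9)^2 ≈ 0.0228.

0.0228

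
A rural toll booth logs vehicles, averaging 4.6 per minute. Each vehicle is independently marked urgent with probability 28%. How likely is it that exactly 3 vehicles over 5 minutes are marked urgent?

Thinning: the vehicles that are marked urgent themselves form a Poisson process with rate 0.28 × 4.6 = 1.288 per minute.
Over the interval, μ = 1.288 × 5 = 6.44 (5 minutes).
P(N = 3) = e^(−6.44) · 6.44^3/3! ≈ 0.0711.

0.0711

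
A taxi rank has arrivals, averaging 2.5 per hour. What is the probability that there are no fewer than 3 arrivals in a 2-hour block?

0.8753

Over the interval, μ = 2.5 × 2 = 5 (a 2-hour block = 2 hours).
P(N ≥ 3) = 1 − P(N ≤ 2) = 1 − Σ_{j=0}^{2} e^(−μ) μ^j/j! ≈ 0.8753.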